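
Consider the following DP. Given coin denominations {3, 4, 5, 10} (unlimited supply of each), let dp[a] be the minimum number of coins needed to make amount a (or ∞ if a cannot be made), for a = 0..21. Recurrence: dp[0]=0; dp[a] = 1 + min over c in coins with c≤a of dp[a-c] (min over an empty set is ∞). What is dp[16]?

 a  0  1  2  3  4  5  6  7  8  9 10 11 12 13 14 15 16 17 18 19 20 21
dp  0  -  -  1  1  1  2  2  2  2  1  3  3  2  2  2  3  3  3  3  2  4
(- denotes ∞ / unreachable)

3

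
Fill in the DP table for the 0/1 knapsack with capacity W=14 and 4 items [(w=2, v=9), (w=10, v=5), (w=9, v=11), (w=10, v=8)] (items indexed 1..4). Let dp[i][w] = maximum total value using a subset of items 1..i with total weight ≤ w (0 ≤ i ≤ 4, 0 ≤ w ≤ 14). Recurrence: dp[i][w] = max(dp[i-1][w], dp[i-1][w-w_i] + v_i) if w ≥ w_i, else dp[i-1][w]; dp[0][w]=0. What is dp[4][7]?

9

i\w   0   1   2   3   4   5   6   7   8   9  10  11  12  13  14
  0   0   0   0   0   0   0   0   0   0   0   0   0   0   0   0
  1   0   0   9   9   9   9   9   9   9   9   9   9   9   9   9
  2   0   0   9   9   9   9   9   9   9   9   9   9  14  14  14
  3   0   0   9   9   9   9   9   9   9  11  11  20  20  20  20
  4   0   0   9   9   9   9   9   9   9  11  11  20  20  20  20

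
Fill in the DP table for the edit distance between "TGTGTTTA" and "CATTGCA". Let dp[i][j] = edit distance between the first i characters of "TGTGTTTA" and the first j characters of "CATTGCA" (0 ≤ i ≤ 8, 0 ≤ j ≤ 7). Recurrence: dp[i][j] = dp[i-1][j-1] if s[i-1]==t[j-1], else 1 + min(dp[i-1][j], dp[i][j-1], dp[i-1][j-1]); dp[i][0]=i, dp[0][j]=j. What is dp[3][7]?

   ''  C  A  T  T  G  C  A
''  0  1  2  3  4  5  6  7
 T  1  1  2  2  3  4  5  6
 G  2  2  2  3  3  3  4  5
 T  3  3  3  2  3  4  4  5
 G  4  4  4  3  3  3  4  5
 T  5  5  5  4  3  4  4  5
 T  6  6  6  5  4  4  5  5
 T  7  7  7  6  5  5  5  6
 A  8  8  7  7  6  6  6  5

5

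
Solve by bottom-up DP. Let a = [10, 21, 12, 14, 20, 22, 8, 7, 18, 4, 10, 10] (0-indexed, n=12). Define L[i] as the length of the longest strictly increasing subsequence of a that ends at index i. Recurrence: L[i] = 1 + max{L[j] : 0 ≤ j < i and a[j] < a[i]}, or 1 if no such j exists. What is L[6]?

   i    0    1    2    3    4    5    6    7    8    9   10   11
a[i]   10   21   12   14   20   22    8    7   18    4   10   10
L[i]    1    2    2    3    4    5    1    1    4    1    2    2

1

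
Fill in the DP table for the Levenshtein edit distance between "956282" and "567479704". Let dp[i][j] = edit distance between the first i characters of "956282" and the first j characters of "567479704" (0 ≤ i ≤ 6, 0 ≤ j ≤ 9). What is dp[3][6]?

   ''  5  6  7  4  7  9  7  0  4
''  0  1  2  3  4  5  6  7  8  9
 9  1  1  2  3  4  5  5  6  7  8
 5  2  1  2  3  4  5  6  6  7  8
 6  3  2  1  2  3  4  5  6  7  8
 2  4  3  2  2  3  4  5  6  7  8
 8  5  4  3  3  3  4  5  6  7  8
 2  6  5  4  4  4  4  5  6  7  8

5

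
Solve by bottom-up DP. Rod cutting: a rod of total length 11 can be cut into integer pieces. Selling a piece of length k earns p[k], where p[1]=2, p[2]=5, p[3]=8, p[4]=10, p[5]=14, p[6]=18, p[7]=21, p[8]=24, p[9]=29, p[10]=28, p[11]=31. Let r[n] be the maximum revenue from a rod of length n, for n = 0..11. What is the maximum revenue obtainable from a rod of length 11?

34

   n    0    1    2    3    4    5    6    7    8    9   10   11
r[n]    0    2    5    8   10   14   18   21   24   29   31   34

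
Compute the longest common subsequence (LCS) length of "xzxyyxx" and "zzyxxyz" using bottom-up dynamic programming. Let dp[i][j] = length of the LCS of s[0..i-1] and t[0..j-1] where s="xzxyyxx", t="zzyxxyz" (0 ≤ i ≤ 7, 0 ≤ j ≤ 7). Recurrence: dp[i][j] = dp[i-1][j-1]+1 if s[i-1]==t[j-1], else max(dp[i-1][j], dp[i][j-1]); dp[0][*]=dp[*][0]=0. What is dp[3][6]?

2

   ''  z  z  y  x  x  y  z
''  0  0  0  0  0  0  0  0
 x  0  0  0  0  1  1  1  1
 z  0  1  1  1  1  1  1  2
 x  0  1  1  1  2  2  2  2
 y  0  1  1  2  2  2  3  3
 y  0  1  1  2  2  2  3  3
 x  0  1  1  2  3  3  3  3
 x  0  1  1  2  3  4  4  4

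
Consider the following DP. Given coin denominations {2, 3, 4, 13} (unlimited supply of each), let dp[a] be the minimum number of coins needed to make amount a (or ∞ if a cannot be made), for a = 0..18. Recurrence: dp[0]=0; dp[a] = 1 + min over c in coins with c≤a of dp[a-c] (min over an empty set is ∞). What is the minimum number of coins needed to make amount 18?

 a  0  1  2  3  4  5  6  7  8  9 10 11 12 13 14 15 16 17 18
dp  0  -  1  1  1  2  2  2  2  3  3  3  3  1  4  2  2  2  3
(- denotes ∞ / unreachable)

3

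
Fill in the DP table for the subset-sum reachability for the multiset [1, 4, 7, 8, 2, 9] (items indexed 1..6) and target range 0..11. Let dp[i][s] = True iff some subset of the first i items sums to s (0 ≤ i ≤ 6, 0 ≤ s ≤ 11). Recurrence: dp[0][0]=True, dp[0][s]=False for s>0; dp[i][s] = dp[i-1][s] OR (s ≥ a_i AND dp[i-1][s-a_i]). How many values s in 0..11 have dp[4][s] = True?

i\s   0   1   2   3   4   5   6   7   8   9  10  11
  0   T   F   F   F   F   F   F   F   F   F   F   F
  1   T   T   F   F   F   F   F   F   F   F   F   F
  2   T   T   F   F   T   T   F   F   F   F   F   F
  3   T   T   F   F   T   T   F   T   T   F   F   T
  4   T   T   F   F   T   T   F   T   T   T   F   T
  5   T   T   T   T   T   T   T   T   T   T   T   T
  6   T   T   T   T   T   T   T   T   T   T   T   T

8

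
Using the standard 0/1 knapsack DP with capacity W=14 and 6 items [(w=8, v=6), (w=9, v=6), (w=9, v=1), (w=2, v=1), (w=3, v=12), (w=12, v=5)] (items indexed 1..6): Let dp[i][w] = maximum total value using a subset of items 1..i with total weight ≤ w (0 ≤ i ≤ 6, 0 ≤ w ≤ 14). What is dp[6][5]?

13

i\w   0   1   2   3   4   5   6   7   8   9  10  11  12  13  14
  0   0   0   0   0   0   0   0   0   0   0   0   0   0   0   0
  1   0   0   0   0   0   0   0   0   6   6   6   6   6   6   6
  2   0   0   0   0   0   0   0   0   6   6   6   6   6   6   6
  3   0   0   0   0   0   0   0   0   6   6   6   6   6   6   6
  4   0   0   1   1   1   1   1   1   6   6   7   7   7   7   7
  5   0   0   1  12  12  13  13  13  13  13  13  18  18  19  19
  6   0   0   1  12  12  13  13  13  13  13  13  18  18  19  19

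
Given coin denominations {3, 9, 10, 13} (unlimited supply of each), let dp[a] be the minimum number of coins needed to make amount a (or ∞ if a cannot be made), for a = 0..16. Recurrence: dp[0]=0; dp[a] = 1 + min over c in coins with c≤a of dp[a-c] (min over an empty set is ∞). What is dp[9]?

1

 a  0  1  2  3  4  5  6  7  8  9 10 11 12 13 14 15 16
dp  0  -  -  1  -  -  2  -  -  1  1  -  2  1  -  3  2
(- denotes ∞ / unreachable)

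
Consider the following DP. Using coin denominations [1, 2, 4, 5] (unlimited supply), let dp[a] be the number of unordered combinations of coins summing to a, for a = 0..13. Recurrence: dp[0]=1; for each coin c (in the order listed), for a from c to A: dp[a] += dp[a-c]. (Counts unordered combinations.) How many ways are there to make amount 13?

after  coin     0     1     2     3     4     5     6     7     8     9    10    11    12    13
          1     1     1     1     1     1     1     1     1     1     1     1     1     1     1
          2     1     1     2     2     3     3     4     4     5     5     6     6     7     7
          4     1     1     2     2     4     4     6     6     9     9    12    12    16    16
          5     1     1     2     2     4     5     7     8    11    13    17    19    24    27

27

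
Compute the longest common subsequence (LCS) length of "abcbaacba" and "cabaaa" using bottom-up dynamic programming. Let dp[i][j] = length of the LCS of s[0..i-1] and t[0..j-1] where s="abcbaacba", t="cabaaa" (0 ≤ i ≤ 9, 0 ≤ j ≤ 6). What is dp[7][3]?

2

   ''  c  a  b  a  a  a
''  0  0  0  0  0  0  0
 a  0  0  1  1  1  1  1
 b  0  0  1  2  2  2  2
 c  0  1  1  2  2  2  2
 b  0  1  1  2  2  2  2
 a  0  1  2  2  3  3  3
 a  0  1  2  2  3  4  4
 c  0  1  2  2  3  4  4
 b  0  1  2  3  3  4  4
 a  0  1  2  3  4  4  5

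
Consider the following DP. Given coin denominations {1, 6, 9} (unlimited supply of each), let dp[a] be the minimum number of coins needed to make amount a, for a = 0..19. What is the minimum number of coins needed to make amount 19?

 a  0  1  2  3  4  5  6  7  8  9 10 11 12 13 14 15 16 17 18 19
dp  0  1  2  3  4  5  1  2  3  1  2  3  2  3  4  2  3  4  2  3

3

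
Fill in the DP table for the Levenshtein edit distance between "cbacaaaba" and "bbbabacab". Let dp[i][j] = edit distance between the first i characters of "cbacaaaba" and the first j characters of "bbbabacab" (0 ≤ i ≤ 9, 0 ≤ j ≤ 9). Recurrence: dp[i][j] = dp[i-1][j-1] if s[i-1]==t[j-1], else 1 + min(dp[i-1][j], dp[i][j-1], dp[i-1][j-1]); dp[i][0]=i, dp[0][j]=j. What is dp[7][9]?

   ''  b  b  b  a  b  a  c  a  b
''  0  1  2  3  4  5  6  7  8  9
 c  1  1  2  3  4  5  6  6  7  8
 b  2  1  1  2  3  4  5  6  7  7
 a  3  2  2  2  2  3  4  5  6  7
 c  4  3  3  3  3  3  4  4  5  6
 a  5  4  4  4  3  4  3  4  4  5
 a  6  5  5  5  4  4  4  4  4  5
 a  7  6  6  6  5  5  4  5  4  5
 b  8  7  6  6  6  5  5  5  5  4
 a  9  8  7  7  6  6  5  6  5  5

5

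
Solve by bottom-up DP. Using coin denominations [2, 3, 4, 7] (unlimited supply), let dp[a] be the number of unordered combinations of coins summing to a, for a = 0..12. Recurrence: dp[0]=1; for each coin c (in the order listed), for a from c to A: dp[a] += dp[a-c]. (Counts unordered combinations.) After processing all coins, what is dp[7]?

after  coin     0     1     2     3     4     5     6     7     8     9    10    11    12
          2     1     0     1     0     1     0     1     0     1     0     1     0     1
          3     1     0     1     1     1     1     2     1     2     2     2     2     3
          4     1     0     1     1     2     1     3     2     4     3     5     4     7
          7     1     0     1     1     2     1     3     3     4     4     6     6     8

3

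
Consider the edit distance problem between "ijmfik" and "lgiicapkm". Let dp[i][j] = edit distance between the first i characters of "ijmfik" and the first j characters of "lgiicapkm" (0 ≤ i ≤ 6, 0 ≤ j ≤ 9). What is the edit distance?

7

   ''  l  g  i  i  c  a  p  k  m
''  0  1  2  3  4  5  6  7  8  9
 i  1  1  2  2  3  4  5  6  7  8
 j  2  2  2  3  3  4  5  6  7  8
 m  3  3  3  3  4  4  5  6  7  7
 f  4  4  4  4  4  5  5  6  7  8
 i  5  5  5  4  4  5  6  6  7  8
 k  6  6  6  5  5  5  6  7  6  7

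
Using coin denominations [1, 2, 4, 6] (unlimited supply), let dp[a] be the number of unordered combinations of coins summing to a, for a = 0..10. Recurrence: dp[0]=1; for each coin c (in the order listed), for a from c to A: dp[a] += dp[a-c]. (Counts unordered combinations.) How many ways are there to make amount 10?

after  coin     0     1     2     3     4     5     6     7     8     9    10
          1     1     1     1     1     1     1     1     1     1     1     1
          2     1     1     2     2     3     3     4     4     5     5     6
          4     1     1     2     2     4     4     6     6     9     9    12
          6     1     1     2     2     4     4     7     7    11    11    16

16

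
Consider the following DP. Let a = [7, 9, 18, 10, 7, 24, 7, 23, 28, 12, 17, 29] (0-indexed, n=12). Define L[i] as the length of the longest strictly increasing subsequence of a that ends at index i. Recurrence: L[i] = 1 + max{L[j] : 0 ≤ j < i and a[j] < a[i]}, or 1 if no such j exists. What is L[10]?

5

   i    0    1    2    3    4    5    6    7    8    9   10   11
a[i]    7    9   18   10    7   24    7   23   28   12   17   29
L[i]    1    2    3    3    1    4    1    4    5    4    5    6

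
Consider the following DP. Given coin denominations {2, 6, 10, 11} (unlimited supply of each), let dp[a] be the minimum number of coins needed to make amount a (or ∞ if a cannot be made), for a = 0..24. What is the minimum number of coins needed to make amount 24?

 a  0  1  2  3  4  5  6  7  8  9 10 11 12 13 14 15 16 17 18 19 20 21 22 23 24
dp  0  -  1  -  2  -  1  -  2  -  1  1  2  2  3  3  2  2  3  3  2  2  2  3  3
(- denotes ∞ / unreachable)

3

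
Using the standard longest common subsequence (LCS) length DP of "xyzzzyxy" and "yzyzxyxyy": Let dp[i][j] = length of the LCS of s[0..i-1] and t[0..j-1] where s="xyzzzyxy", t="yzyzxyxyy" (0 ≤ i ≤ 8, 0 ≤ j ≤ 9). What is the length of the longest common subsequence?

6

   ''  y  z  y  z  x  y  x  y  y
''  0  0  0  0  0  0  0  0  0  0
 x  0  0  0  0  0  1  1  1  1  1
 y  0  1  1  1  1  1  2  2  2  2
 z  0  1  2  2  2  2  2  2  2  2
 z  0  1  2  2  3  3  3  3  3  3
 z  0  1  2  2  3  3  3  3  3  3
 y  0  1  2  3  3  3  4  4  4  4
 x  0  1  2  3  3  4  4  5  5  5
 y  0  1  2  3  3  4  5  5  6  6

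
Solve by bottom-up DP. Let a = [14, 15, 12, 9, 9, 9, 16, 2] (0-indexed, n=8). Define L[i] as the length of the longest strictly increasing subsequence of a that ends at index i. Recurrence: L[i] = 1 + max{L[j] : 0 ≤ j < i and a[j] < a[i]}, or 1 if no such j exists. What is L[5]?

1

   i    0    1    2    3    4    5    6    7
a[i]   14   15   12    9    9    9   16    2
L[i]    1    2    1    1    1    1    3    1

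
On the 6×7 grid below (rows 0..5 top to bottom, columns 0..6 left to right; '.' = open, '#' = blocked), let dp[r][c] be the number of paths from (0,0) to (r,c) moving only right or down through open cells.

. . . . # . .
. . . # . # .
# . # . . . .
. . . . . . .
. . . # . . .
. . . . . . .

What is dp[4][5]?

r\c   0   1   2   3   4   5   6
  0   1   1   1   1   0   0   0
  1   1   2   3   0   0   0   0
  2   0   2   0   0   0   0   0
  3   0   2   2   2   2   2   2
  4   0   2   4   0   2   4   6
  5   0   2   6   6   8  12  18

4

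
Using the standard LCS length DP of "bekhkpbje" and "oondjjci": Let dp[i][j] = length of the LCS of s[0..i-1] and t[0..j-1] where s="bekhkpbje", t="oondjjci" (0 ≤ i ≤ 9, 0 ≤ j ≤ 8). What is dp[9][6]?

1

   ''  o  o  n  d  j  j  c  i
''  0  0  0  0  0  0  0  0  0
 b  0  0  0  0  0  0  0  0  0
 e  0  0  0  0  0  0  0  0  0
 k  0  0  0  0  0  0  0  0  0
 h  0  0  0  0  0  0  0  0  0
 k  0  0  0  0  0  0  0  0  0
 p  0  0  0  0  0  0  0  0  0
 b  0  0  0  0  0  0  0  0  0
 j  0  0  0  0  0  1  1  1  1
 e  0  0  0  0  0  1  1  1  1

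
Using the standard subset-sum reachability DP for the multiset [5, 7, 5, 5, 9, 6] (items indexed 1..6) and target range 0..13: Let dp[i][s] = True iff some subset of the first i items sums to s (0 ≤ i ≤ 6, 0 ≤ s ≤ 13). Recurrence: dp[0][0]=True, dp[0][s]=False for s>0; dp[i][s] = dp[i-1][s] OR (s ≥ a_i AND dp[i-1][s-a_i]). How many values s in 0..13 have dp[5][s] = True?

6

i\s   0   1   2   3   4   5   6   7   8   9  10  11  12  13
  0   T   F   F   F   F   F   F   F   F   F   F   F   F   F
  1   T   F   F   F   F   T   F   F   F   F   F   F   F   F
  2   T   F   F   F   F   T   F   T   F   F   F   F   T   F
  3   T   F   F   F   F   T   F   T   F   F   T   F   T   F
  4   T   F   F   F   F   T   F   T   F   F   T   F   T   F
  5   T   F   F   F   F   T   F   T   F   T   T   F   T   F
  6   T   F   F   F   F   T   T   T   F   T   T   T   T   T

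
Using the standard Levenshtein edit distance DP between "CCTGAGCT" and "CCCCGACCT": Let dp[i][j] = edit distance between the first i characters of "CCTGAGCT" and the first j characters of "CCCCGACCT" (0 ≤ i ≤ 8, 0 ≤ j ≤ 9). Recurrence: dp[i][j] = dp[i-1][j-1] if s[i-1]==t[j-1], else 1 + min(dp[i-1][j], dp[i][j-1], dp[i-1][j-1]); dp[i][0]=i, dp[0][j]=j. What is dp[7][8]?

3

   ''  C  C  C  C  G  A  C  C  T
''  0  1  2  3  4  5  6  7  8  9
 C  1  0  1  2  3  4  5  6  7  8
 C  2  1  0  1  2  3  4  5  6  7
 T  3  2  1  1  2  3  4  5  6  6
 G  4  3  2  2  2  2  3  4  5  6
 A  5  4  3  3  3  3  2  3  4  5
 G  6  5  4  4  4  3  3  3  4  5
 C  7  6  5  4  4  4  4  3  3  4
 T  8  7  6  5  5  5  5  4  4  3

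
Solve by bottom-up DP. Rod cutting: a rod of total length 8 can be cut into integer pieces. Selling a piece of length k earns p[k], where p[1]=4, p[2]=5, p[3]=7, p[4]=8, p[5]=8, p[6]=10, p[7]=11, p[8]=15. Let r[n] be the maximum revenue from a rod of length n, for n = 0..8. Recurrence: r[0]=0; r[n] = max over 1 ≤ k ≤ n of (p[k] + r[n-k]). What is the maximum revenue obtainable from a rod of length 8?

   n    0    1    2    3    4    5    6    7    8
r[n]    0    4    8   12   16   20   24   28   32

32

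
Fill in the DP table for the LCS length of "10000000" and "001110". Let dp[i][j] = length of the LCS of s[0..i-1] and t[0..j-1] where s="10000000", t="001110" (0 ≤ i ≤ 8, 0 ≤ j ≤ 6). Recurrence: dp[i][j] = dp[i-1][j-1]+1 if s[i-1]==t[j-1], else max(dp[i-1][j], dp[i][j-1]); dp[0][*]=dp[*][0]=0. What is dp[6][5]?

2

   ''  0  0  1  1  1  0
''  0  0  0  0  0  0  0
 1  0  0  0  1  1  1  1
 0  0  1  1  1  1  1  2
 0  0  1  2  2  2  2  2
 0  0  1  2  2  2  2  3
 0  0  1  2  2  2  2  3
 0  0  1  2  2  2  2  3
 0  0  1  2  2  2  2  3
 0  0  1  2  2  2  2  3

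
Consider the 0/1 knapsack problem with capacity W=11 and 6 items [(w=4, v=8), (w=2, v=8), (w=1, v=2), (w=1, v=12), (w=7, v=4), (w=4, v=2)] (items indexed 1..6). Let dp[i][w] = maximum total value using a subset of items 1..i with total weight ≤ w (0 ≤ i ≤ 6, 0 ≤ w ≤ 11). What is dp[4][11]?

i\w   0   1   2   3   4   5   6   7   8   9  10  11
  0   0   0   0   0   0   0   0   0   0   0   0   0
  1   0   0   0   0   8   8   8   8   8   8   8   8
  2   0   0   8   8   8   8  16  16  16  16  16  16
  3   0   2   8  10  10  10  16  18  18  18  18  18
  4   0  12  14  20  22  22  22  28  30  30  30  30
  5   0  12  14  20  22  22  22  28  30  30  30  30
  6   0  12  14  20  22  22  22  28  30  30  30  30

30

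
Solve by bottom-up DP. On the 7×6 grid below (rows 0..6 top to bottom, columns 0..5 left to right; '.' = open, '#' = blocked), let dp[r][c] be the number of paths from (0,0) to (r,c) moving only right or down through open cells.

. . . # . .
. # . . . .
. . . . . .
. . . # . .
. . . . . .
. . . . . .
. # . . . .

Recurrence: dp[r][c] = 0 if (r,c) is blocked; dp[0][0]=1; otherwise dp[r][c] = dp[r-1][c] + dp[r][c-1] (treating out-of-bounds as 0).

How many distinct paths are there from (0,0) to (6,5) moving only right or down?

r\c   0   1   2   3   4   5
  0   1   1   1   0   0   0
  1   1   0   1   1   1   1
  2   1   1   2   3   4   5
  3   1   2   4   0   4   9
  4   1   3   7   7  11  20
  5   1   4  11  18  29  49
  6   1   0  11  29  58 107

107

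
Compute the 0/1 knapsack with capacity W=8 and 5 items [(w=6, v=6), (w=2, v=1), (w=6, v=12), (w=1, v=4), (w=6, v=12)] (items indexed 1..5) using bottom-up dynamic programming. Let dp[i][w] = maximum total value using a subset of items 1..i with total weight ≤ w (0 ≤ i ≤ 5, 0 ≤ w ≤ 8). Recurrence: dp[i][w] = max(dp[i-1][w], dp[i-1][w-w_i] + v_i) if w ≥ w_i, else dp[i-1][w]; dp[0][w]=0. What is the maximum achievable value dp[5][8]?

16

i\w   0   1   2   3   4   5   6   7   8
  0   0   0   0   0   0   0   0   0   0
  1   0   0   0   0   0   0   6   6   6
  2   0   0   1   1   1   1   6   6   7
  3   0   0   1   1   1   1  12  12  13
  4   0   4   4   5   5   5  12  16  16
  5   0   4   4   5   5   5  12  16  16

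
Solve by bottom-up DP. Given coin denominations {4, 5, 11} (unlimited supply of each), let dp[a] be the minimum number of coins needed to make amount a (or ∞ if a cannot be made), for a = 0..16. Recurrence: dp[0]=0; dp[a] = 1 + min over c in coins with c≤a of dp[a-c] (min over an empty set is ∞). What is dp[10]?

2

 a  0  1  2  3  4  5  6  7  8  9 10 11 12 13 14 15 16
dp  0  -  -  -  1  1  -  -  2  2  2  1  3  3  3  2  2
(- denotes ∞ / unreachable)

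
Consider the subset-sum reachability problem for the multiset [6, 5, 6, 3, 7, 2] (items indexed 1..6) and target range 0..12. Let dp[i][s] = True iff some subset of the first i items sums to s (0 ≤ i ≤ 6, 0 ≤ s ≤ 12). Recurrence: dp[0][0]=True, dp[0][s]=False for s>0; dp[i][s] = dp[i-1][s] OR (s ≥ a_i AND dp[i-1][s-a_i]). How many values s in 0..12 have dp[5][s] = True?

10

i\s   0   1   2   3   4   5   6   7   8   9  10  11  12
  0   T   F   F   F   F   F   F   F   F   F   F   F   F
  1   T   F   F   F   F   F   T   F   F   F   F   F   F
  2   T   F   F   F   F   T   T   F   F   F   F   T   F
  3   T   F   F   F   F   T   T   F   F   F   F   T   T
  4   T   F   F   T   F   T   T   F   T   T   F   T   T
  5   T   F   F   T   F   T   T   T   T   T   T   T   T
  6   T   F   T   T   F   T   T   T   T   T   T   T   T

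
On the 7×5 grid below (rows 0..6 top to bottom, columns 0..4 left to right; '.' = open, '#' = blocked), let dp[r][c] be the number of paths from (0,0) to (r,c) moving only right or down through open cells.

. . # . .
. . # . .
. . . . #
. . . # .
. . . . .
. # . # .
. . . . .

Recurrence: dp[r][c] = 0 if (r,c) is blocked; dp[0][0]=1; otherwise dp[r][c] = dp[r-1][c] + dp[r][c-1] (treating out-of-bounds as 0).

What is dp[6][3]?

r\c   0   1   2   3   4
  0   1   1   0   0   0
  1   1   2   0   0   0
  2   1   3   3   3   0
  3   1   4   7   0   0
  4   1   5  12  12  12
  5   1   0  12   0  12
  6   1   1  13  13  25

13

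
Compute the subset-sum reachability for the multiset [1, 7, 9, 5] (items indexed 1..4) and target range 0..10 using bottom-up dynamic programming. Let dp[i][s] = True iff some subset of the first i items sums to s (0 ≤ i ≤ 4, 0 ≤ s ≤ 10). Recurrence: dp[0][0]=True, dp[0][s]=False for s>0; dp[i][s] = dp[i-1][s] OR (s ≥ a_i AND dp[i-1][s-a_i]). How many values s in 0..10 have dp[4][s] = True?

i\s   0   1   2   3   4   5   6   7   8   9  10
  0   T   F   F   F   F   F   F   F   F   F   F
  1   T   T   F   F   F   F   F   F   F   F   F
  2   T   T   F   F   F   F   F   T   T   F   F
  3   T   T   F   F   F   F   F   T   T   T   T
  4   T   T   F   F   F   T   T   T   T   T   T

8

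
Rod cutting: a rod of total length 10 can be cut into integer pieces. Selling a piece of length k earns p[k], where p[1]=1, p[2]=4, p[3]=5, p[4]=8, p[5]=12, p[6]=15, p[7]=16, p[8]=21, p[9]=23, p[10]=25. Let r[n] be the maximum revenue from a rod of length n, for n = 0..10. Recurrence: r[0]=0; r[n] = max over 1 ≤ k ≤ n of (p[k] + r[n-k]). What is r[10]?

25

   n    0    1    2    3    4    5    6    7    8    9   10
r[n]    0    1    4    5    8   12   15   16   21   23   25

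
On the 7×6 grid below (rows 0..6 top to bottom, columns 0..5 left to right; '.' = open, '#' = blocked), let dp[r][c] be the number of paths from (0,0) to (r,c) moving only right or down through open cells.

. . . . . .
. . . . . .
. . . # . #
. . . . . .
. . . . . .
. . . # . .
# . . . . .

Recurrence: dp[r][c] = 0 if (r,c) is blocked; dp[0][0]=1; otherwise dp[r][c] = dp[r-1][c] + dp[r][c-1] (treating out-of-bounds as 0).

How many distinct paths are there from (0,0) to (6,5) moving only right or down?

162

r\c   0   1   2   3   4   5
  0   1   1   1   1   1   1
  1   1   2   3   4   5   6
  2   1   3   6   0   5   0
  3   1   4  10  10  15  15
  4   1   5  15  25  40  55
  5   1   6  21   0  40  95
  6   0   6  27  27  67 162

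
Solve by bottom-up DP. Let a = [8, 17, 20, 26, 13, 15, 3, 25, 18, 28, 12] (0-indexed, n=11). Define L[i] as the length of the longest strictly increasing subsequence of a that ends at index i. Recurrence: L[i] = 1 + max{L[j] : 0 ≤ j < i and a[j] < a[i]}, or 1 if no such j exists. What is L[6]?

   i    0    1    2    3    4    5    6    7    8    9   10
a[i]    8   17   20   26   13   15    3   25   18   28   12
L[i]    1    2    3    4    2    3    1    4    4    5    2

1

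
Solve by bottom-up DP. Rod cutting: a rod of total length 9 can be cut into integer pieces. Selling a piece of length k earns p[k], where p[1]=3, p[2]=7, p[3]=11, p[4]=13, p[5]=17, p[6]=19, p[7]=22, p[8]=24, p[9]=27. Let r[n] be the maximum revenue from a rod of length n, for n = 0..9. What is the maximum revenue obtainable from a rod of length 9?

33

   n    0    1    2    3    4    5    6    7    8    9
r[n]    0    3    7   11   14   18   22   25   29   33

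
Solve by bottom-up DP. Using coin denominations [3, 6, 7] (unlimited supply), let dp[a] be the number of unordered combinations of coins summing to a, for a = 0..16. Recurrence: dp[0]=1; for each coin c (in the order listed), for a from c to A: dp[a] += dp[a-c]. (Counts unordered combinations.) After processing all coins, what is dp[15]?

3

after  coin     0     1     2     3     4     5     6     7     8     9    10    11    12    13    14    15    16
          3     1     0     0     1     0     0     1     0     0     1     0     0     1     0     0     1     0
          6     1     0     0     1     0     0     2     0     0     2     0     0     3     0     0     3     0
          7     1     0     0     1     0     0     2     1     0     2     1     0     3     2     1     3     2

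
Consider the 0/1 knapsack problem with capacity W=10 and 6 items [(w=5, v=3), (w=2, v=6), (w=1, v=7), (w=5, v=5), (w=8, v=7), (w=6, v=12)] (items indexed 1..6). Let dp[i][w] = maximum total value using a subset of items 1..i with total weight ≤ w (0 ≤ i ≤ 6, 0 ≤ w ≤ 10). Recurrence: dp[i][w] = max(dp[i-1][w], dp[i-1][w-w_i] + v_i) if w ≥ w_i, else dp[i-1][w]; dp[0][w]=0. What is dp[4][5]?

13

i\w   0   1   2   3   4   5   6   7   8   9  10
  0   0   0   0   0   0   0   0   0   0   0   0
  1   0   0   0   0   0   3   3   3   3   3   3
  2   0   0   6   6   6   6   6   9   9   9   9
  3   0   7   7  13  13  13  13  13  16  16  16
  4   0   7   7  13  13  13  13  13  18  18  18
  5   0   7   7  13  13  13  13  13  18  18  18
  6   0   7   7  13  13  13  13  19  19  25  25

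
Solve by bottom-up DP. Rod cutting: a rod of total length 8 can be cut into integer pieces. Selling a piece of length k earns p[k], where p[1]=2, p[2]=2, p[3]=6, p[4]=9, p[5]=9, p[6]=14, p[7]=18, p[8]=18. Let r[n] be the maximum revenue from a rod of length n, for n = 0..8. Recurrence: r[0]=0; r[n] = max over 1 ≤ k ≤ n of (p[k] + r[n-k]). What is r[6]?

   n    0    1    2    3    4    5    6    7    8
r[n]    0    2    4    6    9   11   14   18   20

14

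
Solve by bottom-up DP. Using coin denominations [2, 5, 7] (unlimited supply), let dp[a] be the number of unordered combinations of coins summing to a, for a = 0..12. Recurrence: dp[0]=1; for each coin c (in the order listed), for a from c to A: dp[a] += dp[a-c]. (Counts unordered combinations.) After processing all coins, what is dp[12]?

3

after  coin     0     1     2     3     4     5     6     7     8     9    10    11    12
          2     1     0     1     0     1     0     1     0     1     0     1     0     1
          5     1     0     1     0     1     1     1     1     1     1     2     1     2
          7     1     0     1     0     1     1     1     2     1     2     2     2     3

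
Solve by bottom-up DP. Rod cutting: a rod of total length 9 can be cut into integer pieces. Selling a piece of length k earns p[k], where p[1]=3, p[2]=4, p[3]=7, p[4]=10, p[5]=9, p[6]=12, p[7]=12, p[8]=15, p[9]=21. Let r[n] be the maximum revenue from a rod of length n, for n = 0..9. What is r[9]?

27

   n    0    1    2    3    4    5    6    7    8    9
r[n]    0    3    6    9   12   15   18   21   24   27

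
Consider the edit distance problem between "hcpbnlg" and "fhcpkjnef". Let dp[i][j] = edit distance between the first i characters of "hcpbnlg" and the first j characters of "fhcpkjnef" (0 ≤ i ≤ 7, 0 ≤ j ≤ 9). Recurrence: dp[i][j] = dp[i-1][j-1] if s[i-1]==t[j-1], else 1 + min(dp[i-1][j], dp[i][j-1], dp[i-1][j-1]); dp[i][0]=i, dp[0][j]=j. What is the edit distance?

5

   ''  f  h  c  p  k  j  n  e  f
''  0  1  2  3  4  5  6  7  8  9
 h  1  1  1  2  3  4  5  6  7  8
 c  2  2  2  1  2  3  4  5  6  7
 p  3  3  3  2  1  2  3  4  5  6
 b  4  4  4  3  2  2  3  4  5  6
 n  5  5  5  4  3  3  3  3  4  5
 l  6  6  6  5  4  4  4  4  4  5
 g  7  7  7  6  5  5  5  5  5  5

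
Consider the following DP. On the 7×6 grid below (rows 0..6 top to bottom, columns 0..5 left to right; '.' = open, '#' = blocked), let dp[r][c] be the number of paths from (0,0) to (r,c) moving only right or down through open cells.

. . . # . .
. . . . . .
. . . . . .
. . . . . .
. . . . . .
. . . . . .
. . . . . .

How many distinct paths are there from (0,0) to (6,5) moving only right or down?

r\c   0   1   2   3   4   5
  0   1   1   1   0   0   0
  1   1   2   3   3   3   3
  2   1   3   6   9  12  15
  3   1   4  10  19  31  46
  4   1   5  15  34  65 111
  5   1   6  21  55 120 231
  6   1   7  28  83 203 434

434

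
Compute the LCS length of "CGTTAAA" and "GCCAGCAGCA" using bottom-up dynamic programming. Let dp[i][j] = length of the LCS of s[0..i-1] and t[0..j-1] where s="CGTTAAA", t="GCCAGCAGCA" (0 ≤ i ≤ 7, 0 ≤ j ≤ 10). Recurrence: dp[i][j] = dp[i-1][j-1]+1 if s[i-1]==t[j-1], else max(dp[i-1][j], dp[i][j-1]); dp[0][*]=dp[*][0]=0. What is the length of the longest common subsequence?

4

   ''  G  C  C  A  G  C  A  G  C  A
''  0  0  0  0  0  0  0  0  0  0  0
 C  0  0  1  1  1  1  1  1  1  1  1
 G  0  1  1  1  1  2  2  2  2  2  2
 T  0  1  1  1  1  2  2  2  2  2  2
 T  0  1  1  1  1  2  2  2  2  2  2
 A  0  1  1  1  2  2  2  3  3  3  3
 A  0  1  1  1  2  2  2  3  3  3  4
 A  0  1  1  1  2  2  2  3  3  3  4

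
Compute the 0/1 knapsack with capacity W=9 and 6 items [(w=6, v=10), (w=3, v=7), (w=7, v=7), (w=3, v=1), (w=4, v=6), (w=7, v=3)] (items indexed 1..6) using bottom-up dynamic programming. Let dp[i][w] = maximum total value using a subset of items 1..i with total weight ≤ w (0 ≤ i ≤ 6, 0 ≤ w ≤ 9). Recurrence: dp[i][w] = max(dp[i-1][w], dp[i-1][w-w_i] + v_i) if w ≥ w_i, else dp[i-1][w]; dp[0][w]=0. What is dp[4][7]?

i\w   0   1   2   3   4   5   6   7   8   9
  0   0   0   0   0   0   0   0   0   0   0
  1   0   0   0   0   0   0  10  10  10  10
  2   0   0   0   7   7   7  10  10  10  17
  3   0   0   0   7   7   7  10  10  10  17
  4   0   0   0   7   7   7  10  10  10  17
  5   0   0   0   7   7   7  10  13  13  17
  6   0   0   0   7   7   7  10  13  13  17

10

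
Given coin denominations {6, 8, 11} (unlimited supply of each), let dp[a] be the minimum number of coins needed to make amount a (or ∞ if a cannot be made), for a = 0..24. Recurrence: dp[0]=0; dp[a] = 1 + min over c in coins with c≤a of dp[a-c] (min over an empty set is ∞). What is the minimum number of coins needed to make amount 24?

 a  0  1  2  3  4  5  6  7  8  9 10 11 12 13 14 15 16 17 18 19 20 21 22 23 24
dp  0  -  -  -  -  -  1  -  1  -  -  1  2  -  2  -  2  2  3  2  3  -  2  3  3
(- denotes ∞ / unreachable)

3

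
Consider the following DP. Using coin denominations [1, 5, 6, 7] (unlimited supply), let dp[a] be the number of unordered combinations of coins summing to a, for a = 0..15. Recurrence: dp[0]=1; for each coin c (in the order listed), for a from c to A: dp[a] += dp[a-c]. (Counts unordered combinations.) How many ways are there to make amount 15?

after  coin     0     1     2     3     4     5     6     7     8     9    10    11    12    13    14    15
          1     1     1     1     1     1     1     1     1     1     1     1     1     1     1     1     1
          5     1     1     1     1     1     2     2     2     2     2     3     3     3     3     3     4
          6     1     1     1     1     1     2     3     3     3     3     4     5     6     6     6     7
          7     1     1     1     1     1     2     3     4     4     4     5     6     8     9    10    11

11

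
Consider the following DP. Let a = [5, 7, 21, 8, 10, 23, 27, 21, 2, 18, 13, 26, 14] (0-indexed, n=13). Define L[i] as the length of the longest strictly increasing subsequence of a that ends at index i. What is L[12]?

6

   i    0    1    2    3    4    5    6    7    8    9   10   11   12
a[i]    5    7   21    8   10   23   27   21    2   18   13   26   14
L[i]    1    2    3    3    4    5    6    5    1    5    5    6    6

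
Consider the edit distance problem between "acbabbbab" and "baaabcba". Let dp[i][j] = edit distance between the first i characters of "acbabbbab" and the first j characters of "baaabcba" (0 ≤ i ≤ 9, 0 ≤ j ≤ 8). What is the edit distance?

5

   ''  b  a  a  a  b  c  b  a
''  0  1  2  3  4  5  6  7  8
 a  1  1  1  2  3  4  5  6  7
 c  2  2  2  2  3  4  4  5  6
 b  3  2  3  3  3  3  4  4  5
 a  4  3  2  3  3  4  4  5  4
 b  5  4  3  3  4  3  4  4  5
 b  6  5  4  4  4  4  4  4  5
 b  7  6  5  5  5  4  5  4  5
 a  8  7  6  5  5  5  5  5  4
 b  9  8  7  6  6  5  6  5  5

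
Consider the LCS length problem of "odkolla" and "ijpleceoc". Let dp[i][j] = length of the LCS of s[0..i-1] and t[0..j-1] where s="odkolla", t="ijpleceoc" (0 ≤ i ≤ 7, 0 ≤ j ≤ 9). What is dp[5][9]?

   ''  i  j  p  l  e  c  e  o  c
''  0  0  0  0  0  0  0  0  0  0
 o  0  0  0  0  0  0  0  0  1  1
 d  0  0  0  0  0  0  0  0  1  1
 k  0  0  0  0  0  0  0  0  1  1
 o  0  0  0  0  0  0  0  0  1  1
 l  0  0  0  0  1  1  1  1  1  1
 l  0  0  0  0  1  1  1  1  1  1
 a  0  0  0  0  1  1  1  1  1  1

1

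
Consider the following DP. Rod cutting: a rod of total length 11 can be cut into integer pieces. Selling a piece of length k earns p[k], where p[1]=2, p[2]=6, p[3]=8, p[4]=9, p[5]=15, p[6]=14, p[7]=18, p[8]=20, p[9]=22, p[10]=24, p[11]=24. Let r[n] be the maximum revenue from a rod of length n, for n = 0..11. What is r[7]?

   n    0    1    2    3    4    5    6    7    8    9   10   11
r[n]    0    2    6    8   12   15   18   21   24   27   30   33

21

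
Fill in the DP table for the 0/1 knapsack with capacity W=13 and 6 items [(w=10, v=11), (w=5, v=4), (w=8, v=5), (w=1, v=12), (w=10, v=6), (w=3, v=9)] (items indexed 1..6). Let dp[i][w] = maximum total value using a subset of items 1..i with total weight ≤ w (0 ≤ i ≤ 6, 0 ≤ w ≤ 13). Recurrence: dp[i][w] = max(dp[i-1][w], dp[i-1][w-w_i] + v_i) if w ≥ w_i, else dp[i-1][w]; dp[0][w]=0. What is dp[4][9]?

i\w   0   1   2   3   4   5   6   7   8   9  10  11  12  13
  0   0   0   0   0   0   0   0   0   0   0   0   0   0   0
  1   0   0   0   0   0   0   0   0   0   0  11  11  11  11
  2   0   0   0   0   0   4   4   4   4   4  11  11  11  11
  3   0   0   0   0   0   4   4   4   5   5  11  11  11  11
  4   0  12  12  12  12  12  16  16  16  17  17  23  23  23
  5   0  12  12  12  12  12  16  16  16  17  17  23  23  23
  6   0  12  12  12  21  21  21  21  21  25  25  25  26  26

17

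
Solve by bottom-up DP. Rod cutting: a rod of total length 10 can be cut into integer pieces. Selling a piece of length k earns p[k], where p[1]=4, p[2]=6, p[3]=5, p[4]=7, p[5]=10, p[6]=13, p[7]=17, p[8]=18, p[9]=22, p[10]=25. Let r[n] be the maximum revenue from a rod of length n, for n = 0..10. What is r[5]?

20

   n    0    1    2    3    4    5    6    7    8    9   10
r[n]    0    4    8   12   16   20   24   28   32   36   40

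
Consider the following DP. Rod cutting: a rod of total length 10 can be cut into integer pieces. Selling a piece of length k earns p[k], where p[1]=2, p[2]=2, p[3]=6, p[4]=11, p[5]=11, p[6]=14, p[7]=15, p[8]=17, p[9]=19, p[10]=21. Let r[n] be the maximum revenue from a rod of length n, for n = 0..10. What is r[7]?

   n    0    1    2    3    4    5    6    7    8    9   10
r[n]    0    2    4    6   11   13   15   17   22   24   26

17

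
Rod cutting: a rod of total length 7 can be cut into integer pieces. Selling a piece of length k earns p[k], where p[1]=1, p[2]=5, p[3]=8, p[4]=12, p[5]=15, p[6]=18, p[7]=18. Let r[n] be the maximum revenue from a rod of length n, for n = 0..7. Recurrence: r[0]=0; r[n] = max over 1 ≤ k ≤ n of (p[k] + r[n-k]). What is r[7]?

   n    0    1    2    3    4    5    6    7
r[n]    0    1    5    8   12   15   18   20

20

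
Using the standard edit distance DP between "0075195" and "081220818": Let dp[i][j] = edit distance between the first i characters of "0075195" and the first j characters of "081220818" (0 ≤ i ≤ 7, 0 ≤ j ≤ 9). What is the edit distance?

   ''  0  8  1  2  2  0  8  1  8
''  0  1  2  3  4  5  6  7  8  9
 0  1  0  1  2  3  4  5  6  7  8
 0  2  1  1  2  3  4  4  5  6  7
 7  3  2  2  2  3  4  5  5  6  7
 5  4  3  3  3  3  4  5  6  6  7
 1  5  4  4  3  4  4  5  6  6  7
 9  6  5  5  4  4  5  5  6  7  7
 5  7  6  6  5  5  5  6  6  7  8

8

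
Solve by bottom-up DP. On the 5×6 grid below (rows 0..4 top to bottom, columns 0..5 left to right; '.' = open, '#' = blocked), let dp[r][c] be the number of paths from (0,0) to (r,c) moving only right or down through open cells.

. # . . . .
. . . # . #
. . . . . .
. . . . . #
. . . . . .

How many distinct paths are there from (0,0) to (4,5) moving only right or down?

r\c   0   1   2   3   4   5
  0   1   0   0   0   0   0
  1   1   1   1   0   0   0
  2   1   2   3   3   3   3
  3   1   3   6   9  12   0
  4   1   4  10  19  31  31

31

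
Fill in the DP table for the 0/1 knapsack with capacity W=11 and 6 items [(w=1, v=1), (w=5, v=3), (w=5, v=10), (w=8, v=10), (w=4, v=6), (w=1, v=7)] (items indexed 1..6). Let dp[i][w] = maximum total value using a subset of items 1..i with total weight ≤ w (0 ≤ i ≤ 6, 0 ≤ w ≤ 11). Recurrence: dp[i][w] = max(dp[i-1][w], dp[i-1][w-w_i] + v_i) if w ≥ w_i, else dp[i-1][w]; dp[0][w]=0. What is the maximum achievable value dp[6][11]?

24

i\w   0   1   2   3   4   5   6   7   8   9  10  11
  0   0   0   0   0   0   0   0   0   0   0   0   0
  1   0   1   1   1   1   1   1   1   1   1   1   1
  2   0   1   1   1   1   3   4   4   4   4   4   4
  3   0   1   1   1   1  10  11  11  11  11  13  14
  4   0   1   1   1   1  10  11  11  11  11  13  14
  5   0   1   1   1   6  10  11  11  11  16  17  17
  6   0   7   8   8   8  13  17  18  18  18  23  24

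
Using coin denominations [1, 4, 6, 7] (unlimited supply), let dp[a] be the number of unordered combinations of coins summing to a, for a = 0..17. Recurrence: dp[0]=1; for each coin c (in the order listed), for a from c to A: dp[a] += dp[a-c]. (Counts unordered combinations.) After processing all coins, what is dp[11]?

7

after  coin     0     1     2     3     4     5     6     7     8     9    10    11    12    13    14    15    16    17
          1     1     1     1     1     1     1     1     1     1     1     1     1     1     1     1     1     1     1
          4     1     1     1     1     2     2     2     2     3     3     3     3     4     4     4     4     5     5
          6     1     1     1     1     2     2     3     3     4     4     5     5     7     7     8     8    10    10
          7     1     1     1     1     2     2     3     4     5     5     6     7     9    10    12    13    15    16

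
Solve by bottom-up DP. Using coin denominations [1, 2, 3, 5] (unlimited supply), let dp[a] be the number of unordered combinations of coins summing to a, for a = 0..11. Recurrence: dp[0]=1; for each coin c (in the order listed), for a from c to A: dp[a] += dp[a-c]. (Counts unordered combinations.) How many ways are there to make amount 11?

after  coin     0     1     2     3     4     5     6     7     8     9    10    11
          1     1     1     1     1     1     1     1     1     1     1     1     1
          2     1     1     2     2     3     3     4     4     5     5     6     6
          3     1     1     2     3     4     5     7     8    10    12    14    16
          5     1     1     2     3     4     6     8    10    13    16    20    24

24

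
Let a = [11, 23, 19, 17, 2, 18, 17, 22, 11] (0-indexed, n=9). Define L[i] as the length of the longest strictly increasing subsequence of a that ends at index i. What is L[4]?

1

   i    0    1    2    3    4    5    6    7    8
a[i]   11   23   19   17    2   18   17   22   11
L[i]    1    2    2    2    1    3    2    4    2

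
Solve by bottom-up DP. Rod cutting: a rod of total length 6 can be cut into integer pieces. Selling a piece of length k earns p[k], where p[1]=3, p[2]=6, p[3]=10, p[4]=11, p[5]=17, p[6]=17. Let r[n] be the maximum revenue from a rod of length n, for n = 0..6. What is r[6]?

20

   n    0    1    2    3    4    5    6
r[n]    0    3    6   10   13   17   20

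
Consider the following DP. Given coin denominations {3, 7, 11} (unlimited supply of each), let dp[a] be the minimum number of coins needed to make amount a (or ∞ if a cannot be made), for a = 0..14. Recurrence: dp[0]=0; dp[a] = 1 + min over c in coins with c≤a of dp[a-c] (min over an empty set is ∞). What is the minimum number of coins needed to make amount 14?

 a  0  1  2  3  4  5  6  7  8  9 10 11 12 13 14
dp  0  -  -  1  -  -  2  1  -  3  2  1  4  3  2
(- denotes ∞ / unreachable)

2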